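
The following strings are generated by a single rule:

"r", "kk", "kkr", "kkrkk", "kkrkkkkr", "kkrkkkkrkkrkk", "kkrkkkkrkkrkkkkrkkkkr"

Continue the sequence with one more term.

kkrkkkkrkkrkkkkrkkkkrkkrkkkkrkkrkk

This is a Fibonacci-style word recurrence s(k) = s(k−1)·s(k−2): e.g. kk·r = kkr.
The next term joins kkrkkkkrkkrkkkkrkkkkr and kkrkkkkrkkrkk.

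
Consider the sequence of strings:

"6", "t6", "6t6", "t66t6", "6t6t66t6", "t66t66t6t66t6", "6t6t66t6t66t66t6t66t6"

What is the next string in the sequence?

t66t66t6t66t66t6t66t6t66t66t6t66t6

From term 3 onward, concatenate the second-to-last term with the last: 6·t6 = 6t6, t6·6t6 = t66t6, …
Continuing: t66t66t6t66t6 · 6t6t66t6t66t66t6t66t6 gives term 8.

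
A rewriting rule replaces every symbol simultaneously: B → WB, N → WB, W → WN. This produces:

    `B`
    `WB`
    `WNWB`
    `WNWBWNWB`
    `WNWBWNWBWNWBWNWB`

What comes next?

WNWBWNWBWNWBWNWBWNWBWNWBWNWBWNWB

Applying the rule to each of the 16 symbols of WNWBWNWBWNWBWNWB gives the pieces WN WB WN WB WN WB WN WB WN WB WN WB WN WB WN WB, which concatenate to the answer.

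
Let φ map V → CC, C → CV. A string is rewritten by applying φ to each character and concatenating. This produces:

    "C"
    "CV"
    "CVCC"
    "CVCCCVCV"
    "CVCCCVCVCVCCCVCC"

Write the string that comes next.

Replace each of the 16 characters of CVCCCVCVCVCCCVCC in place — CV CC CV CV CV CC CV CC CV CC CV CV CV CC CV CV — and concatenate.

CVCCCVCVCVCCCVCCCVCCCVCVCVCCCVCV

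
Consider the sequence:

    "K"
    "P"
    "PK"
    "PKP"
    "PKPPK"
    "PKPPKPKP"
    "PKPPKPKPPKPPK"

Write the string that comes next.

PKPPKPKPPKPPKPKPPKPKP

Each term (from the third on) is the previous term followed by the one before it: term 3 = P·K = PK.
So term 8 is PKPPKPKPPKPPK·PKPPKPKP.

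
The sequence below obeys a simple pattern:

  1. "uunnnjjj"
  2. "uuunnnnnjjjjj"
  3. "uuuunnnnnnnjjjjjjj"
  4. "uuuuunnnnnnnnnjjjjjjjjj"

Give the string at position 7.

uuuuuuuunnnnnnnnnnnnnnnjjjjjjjjjjjjjjj

Each string has the form u^{n+1} n^{2n+1} j^{2n+1} (n = 1, 2, …).
For term 7, n = 7, so the run lengths are 8, 15, 15.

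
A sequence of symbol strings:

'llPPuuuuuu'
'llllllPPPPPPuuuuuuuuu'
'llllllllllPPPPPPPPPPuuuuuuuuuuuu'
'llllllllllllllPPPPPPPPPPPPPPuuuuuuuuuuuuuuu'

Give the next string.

Term n consists of 4n-2 l's, followed by 4n-2 P's, followed by 3n+3 u's (n = 1, 2, …).
Setting n = 5 gives 18, 18, 18 characters in each block.

llllllllllllllllllPPPPPPPPPPPPPPPPPPuuuuuuuuuuuuuuuuuu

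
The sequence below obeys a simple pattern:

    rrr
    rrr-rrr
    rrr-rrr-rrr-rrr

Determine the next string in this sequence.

Every step duplicates the string with '-' between the halves.
Doubling rrr-rrr-rrr-rrr with '-' between the halves:

rrr-rrr-rrr-rrr-rrr-rrr-rrr-rrr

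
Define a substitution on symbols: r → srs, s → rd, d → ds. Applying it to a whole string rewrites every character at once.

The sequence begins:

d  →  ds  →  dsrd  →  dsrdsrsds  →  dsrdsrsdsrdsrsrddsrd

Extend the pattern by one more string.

Rewriting the 20 symbols of dsrdsrsdsrdsrsrddsrd one by one yields ds rd srs ds rd srs rd ds rd srs ds rd srs rd srs ds ds rd srs ds; concatenated:

dsrdsrsdsrdsrsrddsrdsrsdsrdsrsrdsrsdsdsrdsrsds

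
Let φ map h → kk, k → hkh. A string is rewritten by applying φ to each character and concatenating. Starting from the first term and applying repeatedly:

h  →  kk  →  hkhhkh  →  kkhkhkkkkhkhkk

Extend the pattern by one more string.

hkhhkhkkhkhkkhkhhkhhkhhkhkkhkhkkhkhhkh

φ(kkhkhkkkkhkhkk) expands symbol-by-symbol to hkh hkh kk hkh kk hkh hkh hkh hkh kk hkh kk hkh hkh; joining the 14 pieces gives the next term.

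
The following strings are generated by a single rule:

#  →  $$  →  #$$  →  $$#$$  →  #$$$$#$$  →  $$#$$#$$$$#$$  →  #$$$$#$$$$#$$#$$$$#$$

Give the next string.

$$#$$#$$$$#$$#$$$$#$$$$#$$#$$$$#$$

From term 3 onward, concatenate the second-to-last term with the last: #·$$ = #$$, $$·#$$ = $$#$$, …
The next term joins $$#$$#$$$$#$$ and #$$$$#$$$$#$$#$$$$#$$.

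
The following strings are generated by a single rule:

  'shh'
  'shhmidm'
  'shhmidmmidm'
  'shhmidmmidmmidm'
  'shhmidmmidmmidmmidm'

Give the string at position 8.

The strings grow by a fixed suffix midm each time.
From shhmidmmidmmidmmidm, 3 further steps: shhmidmmidmmidmmidm → shhmidmmidmmidmmidmmidm → shhmidmmidmmidmmidmmidmmidm → (answer).

shhmidmmidmmidmmidmmidmmidmmidm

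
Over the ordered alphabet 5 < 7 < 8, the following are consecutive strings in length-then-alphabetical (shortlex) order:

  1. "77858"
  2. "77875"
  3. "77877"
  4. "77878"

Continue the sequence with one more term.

Find the rightmost character of 77878 below 8, bump it to the next letter, and reset everything to its right to 5.

77885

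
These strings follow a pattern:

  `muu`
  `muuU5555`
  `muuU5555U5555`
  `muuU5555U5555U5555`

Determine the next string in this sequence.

muuU5555U5555U5555U5555

Each term is the previous one with U5555 appended.
One more step from muuU5555U5555U5555 gives the answer.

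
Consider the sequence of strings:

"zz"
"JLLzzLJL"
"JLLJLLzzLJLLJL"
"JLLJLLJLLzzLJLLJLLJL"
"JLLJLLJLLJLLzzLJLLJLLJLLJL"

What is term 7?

s(k+1) = JLL·s(k)·LJL, so each term gains JLL as a prefix and LJL as a suffix.
From JLLJLLJLLJLLzzLJLLJLLJLLJL, 2 further steps: JLLJLLJLLJLLzzLJLLJLLJLLJL → JLLJLLJLLJLLJLLzzLJLLJLLJLLJLLJL → (answer).

JLLJLLJLLJLLJLLJLLzzLJLLJLLJLLJLLJLLJL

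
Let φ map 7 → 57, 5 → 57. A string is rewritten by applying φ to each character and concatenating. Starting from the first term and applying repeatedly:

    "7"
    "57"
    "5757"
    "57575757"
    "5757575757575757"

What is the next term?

Rewriting the 16 symbols of 5757575757575757 one by one yields 57 57 57 57 57 57 57 57 57 57 57 57 57 57 57 57; concatenated:

57575757575757575757575757575757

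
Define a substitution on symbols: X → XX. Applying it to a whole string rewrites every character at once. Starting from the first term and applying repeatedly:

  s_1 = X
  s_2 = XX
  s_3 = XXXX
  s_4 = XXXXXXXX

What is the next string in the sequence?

XXXXXXXXXXXXXXXX

Apply φ to XXXXXXXX symbol by symbol: X→XX, X→XX, X→XX, X→XX, X→XX, X→XX, X→XX, X→XX; joined: XX XX XX XX XX XX XX XX.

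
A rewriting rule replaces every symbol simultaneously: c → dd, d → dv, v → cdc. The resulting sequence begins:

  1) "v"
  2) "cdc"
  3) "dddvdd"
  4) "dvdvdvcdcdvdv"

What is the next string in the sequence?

dvcdcdvcdcdvcdcdddvdddvcdcdvcdc

Applying the rule to each of the 13 symbols of dvdvdvcdcdvdv gives the pieces dv cdc dv cdc dv cdc dd dv dd dv cdc dv cdc, which concatenate to the answer.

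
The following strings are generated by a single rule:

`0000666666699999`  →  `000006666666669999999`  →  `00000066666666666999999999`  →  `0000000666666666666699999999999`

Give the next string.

000000006666666666666669999999999999

Term n consists of n+1 0's, followed by 2n+1 6's, followed by 2n-1 9's, where the shown terms are n = 3, 4, 5, 6.
Setting n = 7 gives 8, 15, 13 characters in each block.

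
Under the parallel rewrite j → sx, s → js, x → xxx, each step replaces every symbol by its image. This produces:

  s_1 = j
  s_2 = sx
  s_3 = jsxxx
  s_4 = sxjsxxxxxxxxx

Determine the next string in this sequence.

jsxxxsxjsxxxxxxxxxxxxxxxxxxxxxxxxxxx

φ(sxjsxxxxxxxxx) expands symbol-by-symbol to js xxx sx js xxx xxx xxx xxx xxx xxx xxx xxx xxx; joining the 13 pieces gives the next term.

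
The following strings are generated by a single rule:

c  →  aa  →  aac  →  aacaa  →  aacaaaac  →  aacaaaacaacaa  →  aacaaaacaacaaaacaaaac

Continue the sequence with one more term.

From term 3 onward, concatenate the last term with the second-to-last: aa·c = aac, aac·aa = aacaa, …
The next term joins aacaaaacaacaaaacaaaac and aacaaaacaacaa.

aacaaaacaacaaaacaaaacaacaaaacaacaa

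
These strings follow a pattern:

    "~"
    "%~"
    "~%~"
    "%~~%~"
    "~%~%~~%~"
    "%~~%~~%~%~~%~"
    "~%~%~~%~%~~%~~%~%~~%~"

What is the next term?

%~~%~~%~%~~%~~%~%~~%~%~~%~~%~%~~%~

Each term (from the third on) is the two preceding terms concatenated in order: term 3 = ~·%~ = ~%~.
Continuing: %~~%~~%~%~~%~ · ~%~%~~%~%~~%~~%~%~~%~ gives term 8.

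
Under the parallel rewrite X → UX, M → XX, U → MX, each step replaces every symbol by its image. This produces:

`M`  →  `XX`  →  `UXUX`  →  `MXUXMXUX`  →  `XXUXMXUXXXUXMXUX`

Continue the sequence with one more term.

Rewriting the 16 symbols of XXUXMXUXXXUXMXUX one by one yields UX UX MX UX XX UX MX UX UX UX MX UX XX UX MX UX; concatenated:

UXUXMXUXXXUXMXUXUXUXMXUXXXUXMXUX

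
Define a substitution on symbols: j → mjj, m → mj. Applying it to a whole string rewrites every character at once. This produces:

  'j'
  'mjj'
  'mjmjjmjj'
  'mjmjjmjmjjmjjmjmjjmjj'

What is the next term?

Rewriting the 21 symbols of mjmjjmjmjjmjjmjmjjmjj one by one yields mj mjj mj mjj mjj mj mjj mj mjj mjj mj mjj mjj mj mjj mj mjj mjj mj mjj mjj; concatenated:

mjmjjmjmjjmjjmjmjjmjmjjmjjmjmjjmjjmjmjjmjmjjmjjmjmjjmjj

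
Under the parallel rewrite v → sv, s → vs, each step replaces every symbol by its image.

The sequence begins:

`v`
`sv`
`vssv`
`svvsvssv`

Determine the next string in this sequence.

vssvsvvssvvsvssv

Expanding svvsvssv: s→vs, v→sv, v→sv, s→vs, v→sv, s→vs, s→vs, v→sv. Concatenated: vs sv sv vs sv vs vs sv.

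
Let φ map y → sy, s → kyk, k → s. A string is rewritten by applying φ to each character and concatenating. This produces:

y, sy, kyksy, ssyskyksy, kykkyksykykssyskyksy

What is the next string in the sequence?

ssysssyskyksyssyskykkyksykykssyskyksy

φ(kykkyksykykssyskyksy) expands symbol-by-symbol to s sy s s sy s kyk sy s sy s kyk kyk sy kyk s sy s kyk sy; joining the 20 pieces gives the next term.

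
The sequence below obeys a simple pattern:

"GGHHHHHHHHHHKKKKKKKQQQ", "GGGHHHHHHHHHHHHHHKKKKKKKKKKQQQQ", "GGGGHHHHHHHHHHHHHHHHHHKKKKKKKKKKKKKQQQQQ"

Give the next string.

GGGGGHHHHHHHHHHHHHHHHHHHHHHKKKKKKKKKKKKKKKKQQQQQQ

The n-th term is n G's then 4n+2 H's then 3n+1 K's then n+1 Q's, where the shown terms are n = 2, 3, 4.
Setting n = 5 gives 5, 22, 16, 6 characters in each block.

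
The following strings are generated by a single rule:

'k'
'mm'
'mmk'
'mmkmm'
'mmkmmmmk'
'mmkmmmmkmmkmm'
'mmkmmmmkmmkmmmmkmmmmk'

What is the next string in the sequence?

mmkmmmmkmmkmmmmkmmmmkmmkmmmmkmmkmm

Each term (from the third on) is the previous term followed by the one before it: term 3 = mm·k = mmk.
The next term joins mmkmmmmkmmkmmmmkmmmmk and mmkmmmmkmmkmm.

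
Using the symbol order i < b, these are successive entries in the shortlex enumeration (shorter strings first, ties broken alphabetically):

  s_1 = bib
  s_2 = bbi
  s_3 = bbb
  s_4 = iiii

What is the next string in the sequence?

iiib

The successor of iiii increments the rightmost position that isn't already b and resets every position after it to i.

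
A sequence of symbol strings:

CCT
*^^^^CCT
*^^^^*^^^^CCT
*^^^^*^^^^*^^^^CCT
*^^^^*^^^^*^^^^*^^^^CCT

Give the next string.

*^^^^*^^^^*^^^^*^^^^*^^^^CCT

Every step adds *^^^^ at the front: s(k+1) = *^^^^·s(k).
So the next term is *^^^^·*^^^^*^^^^*^^^^*^^^^CCT.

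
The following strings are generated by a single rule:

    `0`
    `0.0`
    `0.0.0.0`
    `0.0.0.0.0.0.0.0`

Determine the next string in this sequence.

0.0.0.0.0.0.0.0.0.0.0.0.0.0.0.0

s(k+1) = s(k)·.·s(k) — each term doubles the last with '.' between the halves.
One more doubling of 0.0.0.0.0.0.0.0 gives the answer.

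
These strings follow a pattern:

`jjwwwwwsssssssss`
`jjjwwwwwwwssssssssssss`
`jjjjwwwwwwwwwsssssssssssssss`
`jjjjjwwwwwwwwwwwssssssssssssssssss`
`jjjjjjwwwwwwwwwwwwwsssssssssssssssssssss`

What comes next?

jjjjjjjwwwwwwwwwwwwwwwssssssssssssssssssssssss

Each string has the form j^{n} w^{2n+1} s^{3n+3}, where the shown terms are n = 2, 3, 4, 5, 6.
For the next term, n = 7, so the run lengths are 7, 15, 24.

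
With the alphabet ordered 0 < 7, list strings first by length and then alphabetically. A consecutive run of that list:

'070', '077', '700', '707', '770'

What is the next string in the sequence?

The successor of 770 increments the rightmost position that isn't already 7 and resets every position after it to 0.

777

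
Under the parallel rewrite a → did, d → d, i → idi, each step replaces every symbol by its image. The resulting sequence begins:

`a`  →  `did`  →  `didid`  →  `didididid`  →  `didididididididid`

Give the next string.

didididididididididididididididid

Applying the rule to each of the 17 symbols of didididididididid gives the pieces d idi d idi d idi d idi d idi d idi d idi d idi d, which concatenate to the answer.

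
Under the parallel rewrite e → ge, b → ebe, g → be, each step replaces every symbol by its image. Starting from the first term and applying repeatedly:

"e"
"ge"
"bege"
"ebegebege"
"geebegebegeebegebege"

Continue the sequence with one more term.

Rewriting the 20 symbols of geebegebegeebegebege one by one yields be ge ge ebe ge be ge ebe ge be ge ge ebe ge be ge ebe ge be ge; concatenated:

begegeebegebegeebegebegegeebegebegeebegebege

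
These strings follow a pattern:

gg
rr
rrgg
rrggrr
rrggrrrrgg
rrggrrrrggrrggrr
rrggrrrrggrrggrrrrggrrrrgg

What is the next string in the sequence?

rrggrrrrggrrggrrrrggrrrrggrrggrrrrggrrggrr

This is a Fibonacci-style word recurrence s(k) = s(k−1)·s(k−2): e.g. rr·gg = rrgg.
The next term joins rrggrrrrggrrggrrrrggrrrrgg and rrggrrrrggrrggrr.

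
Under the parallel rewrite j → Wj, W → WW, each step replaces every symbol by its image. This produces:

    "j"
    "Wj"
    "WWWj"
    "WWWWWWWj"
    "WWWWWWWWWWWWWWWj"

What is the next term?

Applying the rule to each of the 16 symbols of WWWWWWWWWWWWWWWj gives the pieces WW WW WW WW WW WW WW WW WW WW WW WW WW WW WW Wj, which concatenate to the answer.

WWWWWWWWWWWWWWWWWWWWWWWWWWWWWWWj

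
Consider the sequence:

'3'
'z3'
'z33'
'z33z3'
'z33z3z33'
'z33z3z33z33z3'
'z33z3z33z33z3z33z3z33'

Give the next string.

z33z3z33z33z3z33z3z33z33z3z33z33z3

Each term (from the third on) is the previous term followed by the one before it: term 3 = z3·3 = z33.
Continuing: z33z3z33z33z3z33z3z33 · z33z3z33z33z3 gives term 8.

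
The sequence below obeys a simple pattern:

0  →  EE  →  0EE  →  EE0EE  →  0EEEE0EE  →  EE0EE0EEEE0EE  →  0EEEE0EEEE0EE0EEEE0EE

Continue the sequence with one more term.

Each term (from the third on) is the two preceding terms concatenated in order: term 3 = 0·EE = 0EE.
So term 8 is EE0EE0EEEE0EE·0EEEE0EEEE0EE0EEEE0EE.

EE0EE0EEEE0EE0EEEE0EEEE0EE0EEEE0EE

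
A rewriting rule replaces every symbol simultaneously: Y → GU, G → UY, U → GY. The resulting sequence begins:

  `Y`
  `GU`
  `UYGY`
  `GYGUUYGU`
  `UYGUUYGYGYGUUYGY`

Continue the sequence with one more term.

Replace each of the 16 characters of UYGUUYGYGYGUUYGY in place — GY GU UY GY GY GU UY GU UY GU UY GY GY GU UY GU — and concatenate.

GYGUUYGYGYGUUYGUUYGUUYGYGYGUUYGU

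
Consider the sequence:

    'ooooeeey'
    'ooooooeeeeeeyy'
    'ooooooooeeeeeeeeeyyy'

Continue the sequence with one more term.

Reading off run lengths: o runs 4, 6, 8; e runs 3, 6, 9; y runs 1, 2, 3 — each is linear in n (n = 1, 2, …).
Setting n = 4 gives 10, 12, 4 characters in each block.

ooooooooooeeeeeeeeeeeeyyyy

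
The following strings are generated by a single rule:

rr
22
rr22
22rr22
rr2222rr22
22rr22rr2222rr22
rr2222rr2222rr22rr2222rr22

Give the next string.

22rr22rr2222rr22rr2222rr2222rr22rr2222rr22

Each term (from the third on) is the two preceding terms concatenated in order: term 3 = rr·22 = rr22.
The next term joins 22rr22rr2222rr22 and rr2222rr2222rr22rr2222rr22.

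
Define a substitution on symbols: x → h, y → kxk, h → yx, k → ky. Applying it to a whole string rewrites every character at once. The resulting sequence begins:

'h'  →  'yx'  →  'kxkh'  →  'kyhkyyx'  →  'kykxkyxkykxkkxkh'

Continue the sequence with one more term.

φ(kykxkyxkykxkkxkh) expands symbol-by-symbol to ky kxk ky h ky kxk h ky kxk ky h ky ky h ky yx; joining the 16 pieces gives the next term.

kykxkkyhkykxkhkykxkkyhkykyhkyyx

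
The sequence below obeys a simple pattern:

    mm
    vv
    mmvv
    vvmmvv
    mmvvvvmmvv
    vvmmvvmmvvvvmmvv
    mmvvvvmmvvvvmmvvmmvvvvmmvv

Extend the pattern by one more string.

vvmmvvmmvvvvmmvvmmvvvvmmvvvvmmvvmmvvvvmmvv

From term 3 onward, concatenate the second-to-last term with the last: mm·vv = mmvv, vv·mmvv = vvmmvv, …
The next term joins vvmmvvmmvvvvmmvv and mmvvvvmmvvvvmmvvmmvvvvmmvv.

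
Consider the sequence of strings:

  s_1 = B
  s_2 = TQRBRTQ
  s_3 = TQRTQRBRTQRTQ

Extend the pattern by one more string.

s(k+1) = TQR·s(k)·RTQ, so each term gains TQR as a prefix and RTQ as a suffix.
So the next term is TQR·TQRTQRBRTQRTQ·RTQ.

TQRTQRTQRBRTQRTQRTQ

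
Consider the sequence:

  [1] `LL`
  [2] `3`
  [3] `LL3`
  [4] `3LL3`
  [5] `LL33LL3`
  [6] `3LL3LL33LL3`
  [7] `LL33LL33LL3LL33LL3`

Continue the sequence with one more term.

This is a Fibonacci-style word recurrence s(k) = s(k−2)·s(k−1): e.g. LL·3 = LL3.
Continuing: 3LL3LL33LL3 · LL33LL33LL3LL33LL3 gives term 8.

3LL3LL33LL3LL33LL33LL3LL33LL3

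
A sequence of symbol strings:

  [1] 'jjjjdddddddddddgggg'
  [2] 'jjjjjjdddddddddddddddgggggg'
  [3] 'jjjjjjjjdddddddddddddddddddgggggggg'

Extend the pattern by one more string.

Reading off run lengths: j runs 4, 6, 8; d runs 11, 15, 19; g runs 4, 6, 8 — each is linear in n, where the shown terms are n = 2, 3, 4.
At n = 5 the blocks have lengths 10, 23, 10.

jjjjjjjjjjdddddddddddddddddddddddgggggggggg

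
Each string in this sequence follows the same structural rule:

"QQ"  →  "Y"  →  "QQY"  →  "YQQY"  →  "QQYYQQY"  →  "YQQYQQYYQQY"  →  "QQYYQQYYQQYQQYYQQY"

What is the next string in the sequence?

From term 3 onward, concatenate the second-to-last term with the last: QQ·Y = QQY, Y·QQY = YQQY, …
Continuing: YQQYQQYYQQY · QQYYQQYYQQYQQYYQQY gives term 8.

YQQYQQYYQQYQQYYQQYYQQYQQYYQQY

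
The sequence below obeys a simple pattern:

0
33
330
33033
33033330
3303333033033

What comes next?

Each term (from the third on) is the previous term followed by the one before it: term 3 = 33·0 = 330.
The next term joins 3303333033033 and 33033330.

330333303303333033330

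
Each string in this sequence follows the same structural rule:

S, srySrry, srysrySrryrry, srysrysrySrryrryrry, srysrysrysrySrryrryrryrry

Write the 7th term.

srysrysrysrysrysrySrryrryrryrryrryrry

s(k+1) = sry·s(k)·rry, so each term gains sry as a prefix and rry as a suffix.
From srysrysrysrySrryrryrryrry, 2 further steps: srysrysrysrySrryrryrryrry → srysrysrysrysrySrryrryrryrryrry → (answer).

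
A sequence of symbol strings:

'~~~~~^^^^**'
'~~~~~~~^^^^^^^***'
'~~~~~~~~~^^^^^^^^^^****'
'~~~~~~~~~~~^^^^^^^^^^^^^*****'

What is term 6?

Reading off run lengths: ~ runs 5, 7, 9, 11; ^ runs 4, 7, 10, 13; * runs 2, 3, 4, 5 — each is linear in n (n = 1, 2, …).
Setting n = 6 gives 15, 19, 7 characters in each block.

~~~~~~~~~~~~~~~^^^^^^^^^^^^^^^^^^^*******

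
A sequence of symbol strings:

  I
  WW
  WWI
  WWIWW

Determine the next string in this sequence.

From term 3 onward, concatenate the last term with the second-to-last: WW·I = WWI, WWI·WW = WWIWW, …
So term 5 is WWIWW·WWI.

WWIWWWWI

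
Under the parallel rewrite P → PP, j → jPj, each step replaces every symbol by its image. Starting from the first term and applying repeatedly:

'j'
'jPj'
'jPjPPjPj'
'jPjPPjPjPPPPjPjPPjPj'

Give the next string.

Rewriting the 20 symbols of jPjPPjPjPPPPjPjPPjPj one by one yields jPj PP jPj PP PP jPj PP jPj PP PP PP PP jPj PP jPj PP PP jPj PP jPj; concatenated:

jPjPPjPjPPPPjPjPPjPjPPPPPPPPjPjPPjPjPPPPjPjPPjPj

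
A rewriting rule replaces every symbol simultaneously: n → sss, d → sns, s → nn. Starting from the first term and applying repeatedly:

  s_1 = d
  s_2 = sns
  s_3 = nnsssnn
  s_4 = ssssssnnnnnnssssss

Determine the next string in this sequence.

Rewriting the 18 symbols of ssssssnnnnnnssssss one by one yields nn nn nn nn nn nn sss sss sss sss sss sss nn nn nn nn nn nn; concatenated:

nnnnnnnnnnnnssssssssssssssssssnnnnnnnnnnnn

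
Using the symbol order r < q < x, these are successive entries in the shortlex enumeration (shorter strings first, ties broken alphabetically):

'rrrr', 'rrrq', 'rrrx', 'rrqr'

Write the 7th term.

rrxr

Continuing the enumeration 3 steps past rrqr: rrqr → rrqq → rrqx → (answer).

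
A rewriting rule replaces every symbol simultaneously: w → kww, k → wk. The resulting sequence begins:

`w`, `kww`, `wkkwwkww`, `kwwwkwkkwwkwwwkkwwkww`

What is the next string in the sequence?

wkkwwkwwkwwwkkwwwkwkkwwkwwwkkwwkwwkwwwkwkkwwkwwwkkwwkww

φ(kwwwkwkkwwkwwwkkwwkww) expands symbol-by-symbol to wk kww kww kww wk kww wk wk kww kww wk kww kww kww wk wk kww kww wk kww kww; joining the 21 pieces gives the next term.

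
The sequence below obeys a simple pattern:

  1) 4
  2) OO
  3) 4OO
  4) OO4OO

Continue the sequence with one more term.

4OOOO4OO

This is a Fibonacci-style word recurrence s(k) = s(k−2)·s(k−1): e.g. 4·OO = 4OO.
The next term joins 4OO and OO4OO.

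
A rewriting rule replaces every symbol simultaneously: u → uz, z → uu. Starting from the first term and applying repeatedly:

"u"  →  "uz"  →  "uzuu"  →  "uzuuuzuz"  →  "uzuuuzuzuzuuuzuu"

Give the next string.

φ(uzuuuzuzuzuuuzuu) expands symbol-by-symbol to uz uu uz uz uz uu uz uu uz uu uz uz uz uu uz uz; joining the 16 pieces gives the next term.

uzuuuzuzuzuuuzuuuzuuuzuzuzuuuzuz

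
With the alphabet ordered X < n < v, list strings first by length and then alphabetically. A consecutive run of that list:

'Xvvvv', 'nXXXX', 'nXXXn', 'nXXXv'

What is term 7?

Advancing 3 positions from nXXXv through nXXXv → nXXnX → nXXnn reaches term 7.

nXXnv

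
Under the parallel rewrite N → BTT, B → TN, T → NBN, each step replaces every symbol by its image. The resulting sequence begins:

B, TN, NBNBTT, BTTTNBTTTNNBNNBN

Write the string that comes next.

TNNBNNBNNBNBTTTNNBNNBNNBNBTTBTTTNBTTBTTTNBTT

Replace each of the 16 characters of BTTTNBTTTNNBNNBN in place — TN NBN NBN NBN BTT TN NBN NBN NBN BTT BTT TN BTT BTT TN BTT — and concatenate.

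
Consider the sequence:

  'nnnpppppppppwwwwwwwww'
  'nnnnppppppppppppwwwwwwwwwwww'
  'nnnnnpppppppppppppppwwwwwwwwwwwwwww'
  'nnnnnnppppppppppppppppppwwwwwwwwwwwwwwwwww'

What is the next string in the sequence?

nnnnnnnpppppppppppppppppppppwwwwwwwwwwwwwwwwwwwww

Reading off run lengths: n runs 3, 4, 5, 6; p runs 9, 12, 15, 18; w runs 9, 12, 15, 18 — each is linear in n, where the shown terms are n = 3, 4, 5, 6.
At n = 7 the blocks have lengths 7, 21, 21.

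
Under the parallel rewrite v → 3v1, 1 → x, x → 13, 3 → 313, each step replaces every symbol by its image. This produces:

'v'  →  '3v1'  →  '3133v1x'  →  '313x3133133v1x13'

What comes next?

φ(313x3133133v1x13) expands symbol-by-symbol to 313 x 313 13 313 x 313 313 x 313 313 3v1 x 13 x 313; joining the 16 pieces gives the next term.

313x31313313x313313x3133133v1x13x313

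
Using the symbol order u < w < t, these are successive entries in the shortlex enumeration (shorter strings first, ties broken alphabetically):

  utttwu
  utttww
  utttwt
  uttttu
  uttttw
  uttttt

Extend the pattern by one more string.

Treat uttttt as a base-3 numeral over the given alphabet and add one, carrying through any trailing t's.

wuuuuu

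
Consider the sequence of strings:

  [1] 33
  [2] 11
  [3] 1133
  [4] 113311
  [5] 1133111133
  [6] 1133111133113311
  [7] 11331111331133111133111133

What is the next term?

Each term (from the third on) is the previous term followed by the one before it: term 3 = 11·33 = 1133.
The next term joins 11331111331133111133111133 and 1133111133113311.

113311113311331111331111331133111133113311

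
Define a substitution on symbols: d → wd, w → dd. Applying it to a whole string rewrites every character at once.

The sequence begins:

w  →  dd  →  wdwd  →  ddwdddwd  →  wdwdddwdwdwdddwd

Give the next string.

Replace each of the 16 characters of wdwdddwdwdwdddwd in place — dd wd dd wd wd wd dd wd dd wd dd wd wd wd dd wd — and concatenate.

ddwdddwdwdwdddwdddwdddwdwdwdddwd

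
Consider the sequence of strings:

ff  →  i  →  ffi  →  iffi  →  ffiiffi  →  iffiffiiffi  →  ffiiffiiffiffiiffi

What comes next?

From term 3 onward, concatenate the second-to-last term with the last: ff·i = ffi, i·ffi = iffi, …
The next term joins iffiffiiffi and ffiiffiiffiffiiffi.

iffiffiiffiffiiffiiffiffiiffi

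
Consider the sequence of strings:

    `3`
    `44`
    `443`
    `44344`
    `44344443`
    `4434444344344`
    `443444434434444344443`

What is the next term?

4434444344344443444434434444344344

This is a Fibonacci-style word recurrence s(k) = s(k−1)·s(k−2): e.g. 44·3 = 443.
So term 8 is 443444434434444344443·4434444344344.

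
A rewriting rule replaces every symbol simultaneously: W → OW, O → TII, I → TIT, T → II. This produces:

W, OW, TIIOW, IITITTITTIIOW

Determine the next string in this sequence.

TITTITIITITIIIITITIIIITITTITTIIOW

Replace each of the 13 characters of IITITTITTIIOW in place — TIT TIT II TIT II II TIT II II TIT TIT TII OW — and concatenate.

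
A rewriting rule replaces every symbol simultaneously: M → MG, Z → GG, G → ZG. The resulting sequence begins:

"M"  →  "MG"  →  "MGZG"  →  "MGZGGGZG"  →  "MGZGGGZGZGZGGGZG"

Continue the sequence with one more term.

Rewriting the 16 symbols of MGZGGGZGZGZGGGZG one by one yields MG ZG GG ZG ZG ZG GG ZG GG ZG GG ZG ZG ZG GG ZG; concatenated:

MGZGGGZGZGZGGGZGGGZGGGZGZGZGGGZG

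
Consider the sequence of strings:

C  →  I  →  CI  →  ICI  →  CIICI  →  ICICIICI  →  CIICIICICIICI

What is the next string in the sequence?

ICICIICICIICIICICIICI

Each term (from the third on) is the two preceding terms concatenated in order: term 3 = C·I = CI.
Continuing: ICICIICI · CIICIICICIICI gives term 8.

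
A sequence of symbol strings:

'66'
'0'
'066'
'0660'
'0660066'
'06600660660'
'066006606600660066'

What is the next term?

Each term (from the third on) is the previous term followed by the one before it: term 3 = 0·66 = 066.
The next term joins 066006606600660066 and 06600660660.

06600660660066006606600660660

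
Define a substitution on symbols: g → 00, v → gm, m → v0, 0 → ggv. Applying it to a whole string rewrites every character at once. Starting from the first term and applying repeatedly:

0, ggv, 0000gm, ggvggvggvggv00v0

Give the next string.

Rewriting the 16 symbols of ggvggvggvggv00v0 one by one yields 00 00 gm 00 00 gm 00 00 gm 00 00 gm ggv ggv gm ggv; concatenated:

0000gm0000gm0000gm0000gmggvggvgmggv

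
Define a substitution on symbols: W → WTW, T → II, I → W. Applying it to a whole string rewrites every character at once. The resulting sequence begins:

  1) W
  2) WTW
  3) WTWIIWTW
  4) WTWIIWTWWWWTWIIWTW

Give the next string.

WTWIIWTWWWWTWIIWTWWTWWTWWTWIIWTWWWWTWIIWTW

φ(WTWIIWTWWWWTWIIWTW) expands symbol-by-symbol to WTW II WTW W W WTW II WTW WTW WTW WTW II WTW W W WTW II WTW; joining the 18 pieces gives the next term.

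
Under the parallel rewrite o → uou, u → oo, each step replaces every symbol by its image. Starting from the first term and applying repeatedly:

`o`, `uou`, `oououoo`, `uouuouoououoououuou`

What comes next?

φ(uouuouoououoououuou) expands symbol-by-symbol to oo uou oo oo uou oo uou uou oo uou oo uou uou oo uou oo oo uou oo; joining the 19 pieces gives the next term.

oououoooououoououuouoououoououuouoououoooououoo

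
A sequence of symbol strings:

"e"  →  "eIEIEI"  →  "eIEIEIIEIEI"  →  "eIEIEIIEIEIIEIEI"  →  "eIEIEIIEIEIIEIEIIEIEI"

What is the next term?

Every step adds IEIEI to the end: s(k+1) = s(k)·IEIEI.
Applying this once more to eIEIEIIEIEIIEIEIIEIEI:

eIEIEIIEIEIIEIEIIEIEIIEIEI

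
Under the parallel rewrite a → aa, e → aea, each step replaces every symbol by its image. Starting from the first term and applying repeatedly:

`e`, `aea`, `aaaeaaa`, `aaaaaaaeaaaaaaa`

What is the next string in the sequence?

Rewriting the 15 symbols of aaaaaaaeaaaaaaa one by one yields aa aa aa aa aa aa aa aea aa aa aa aa aa aa aa; concatenated:

aaaaaaaaaaaaaaaeaaaaaaaaaaaaaaa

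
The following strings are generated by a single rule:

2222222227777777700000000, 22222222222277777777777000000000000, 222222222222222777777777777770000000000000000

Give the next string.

2222222222222222227777777777777777700000000000000000000

Each string has the form 2^{3n+3} 7^{3n+2} 0^{4n}, where the shown terms are n = 2, 3, 4.
At n = 5 the blocks have lengths 18, 17, 20.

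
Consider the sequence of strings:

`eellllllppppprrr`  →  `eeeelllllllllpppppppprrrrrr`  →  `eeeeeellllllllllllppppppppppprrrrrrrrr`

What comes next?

eeeeeeeelllllllllllllllpppppppppppppprrrrrrrrrrrr

Reading off run lengths: e runs 2, 4, 6; l runs 6, 9, 12; p runs 5, 8, 11; r runs 3, 6, 9 — each is linear in n (n = 1, 2, …).
Setting n = 4 gives 8, 15, 14, 12 characters in each block.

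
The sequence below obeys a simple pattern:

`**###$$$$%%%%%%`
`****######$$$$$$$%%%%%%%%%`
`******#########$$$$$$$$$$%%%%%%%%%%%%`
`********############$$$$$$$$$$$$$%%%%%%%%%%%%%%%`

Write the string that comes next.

**********###############$$$$$$$$$$$$$$$$%%%%%%%%%%%%%%%%%%

Term n consists of 2n *'s, followed by 3n #'s, followed by 3n+1 $'s, followed by 3n+3 %'s (n = 1, 2, …).
For the next term, n = 5, so the run lengths are 10, 15, 16, 18.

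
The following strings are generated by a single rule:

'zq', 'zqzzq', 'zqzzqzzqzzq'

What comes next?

zqzzqzzqzzqzzqzzqzzqzzq

Every step duplicates the string with 'z' between the halves.
So the next term is two copies of zqzzqzzqzzq with 'z' between the halves.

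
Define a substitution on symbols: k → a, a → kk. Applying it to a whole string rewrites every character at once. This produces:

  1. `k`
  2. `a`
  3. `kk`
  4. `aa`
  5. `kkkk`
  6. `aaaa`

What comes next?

kkkkkkkk

Rewriting each symbol of aaaa: a→kk, a→kk, a→kk, a→kk, which concatenates to kk kk kk kk.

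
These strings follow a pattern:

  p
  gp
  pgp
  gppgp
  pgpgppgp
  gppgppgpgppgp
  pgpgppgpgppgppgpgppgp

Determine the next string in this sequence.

gppgppgpgppgppgpgppgpgppgppgpgppgp

Each term (from the third on) is the two preceding terms concatenated in order: term 3 = p·gp = pgp.
So term 8 is gppgppgpgppgp·pgpgppgpgppgppgpgppgp.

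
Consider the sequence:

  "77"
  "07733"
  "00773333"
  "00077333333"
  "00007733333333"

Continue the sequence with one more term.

Every step adds 0 to the front and 33 to the end of the previous string.
Applying this once more to 00007733333333:

00000773333333333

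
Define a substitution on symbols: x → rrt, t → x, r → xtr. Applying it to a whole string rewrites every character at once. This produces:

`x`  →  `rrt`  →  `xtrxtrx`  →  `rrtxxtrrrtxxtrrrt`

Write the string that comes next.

Rewriting the 17 symbols of rrtxxtrrrtxxtrrrt one by one yields xtr xtr x rrt rrt x xtr xtr xtr x rrt rrt x xtr xtr xtr x; concatenated:

xtrxtrxrrtrrtxxtrxtrxtrxrrtrrtxxtrxtrxtrx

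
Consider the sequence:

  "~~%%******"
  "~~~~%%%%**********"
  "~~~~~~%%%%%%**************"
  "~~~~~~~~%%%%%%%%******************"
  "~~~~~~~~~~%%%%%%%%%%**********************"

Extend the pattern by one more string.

~~~~~~~~~~~~%%%%%%%%%%%%**************************

Term n consists of 2n-2 ~'s, followed by 2n-2 %'s, followed by 4n-2 *'s, where the shown terms are n = 2, 3, 4, 5, 6.
For the next term, n = 7, so the run lengths are 12, 12, 26.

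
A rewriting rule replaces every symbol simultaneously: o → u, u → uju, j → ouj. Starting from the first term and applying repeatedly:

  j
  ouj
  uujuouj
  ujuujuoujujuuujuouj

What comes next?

ujuoujujuujuoujujuuujuoujujuoujujuujuujuoujujuuujuouj

φ(ujuujuoujujuuujuouj) expands symbol-by-symbol to uju ouj uju uju ouj uju u uju ouj uju ouj uju uju uju ouj uju u uju ouj; joining the 19 pieces gives the next term.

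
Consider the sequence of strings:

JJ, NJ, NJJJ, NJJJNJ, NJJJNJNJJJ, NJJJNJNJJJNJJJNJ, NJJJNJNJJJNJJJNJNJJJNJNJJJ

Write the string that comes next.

Each term (from the third on) is the previous term followed by the one before it: term 3 = NJ·JJ = NJJJ.
So term 8 is NJJJNJNJJJNJJJNJNJJJNJNJJJ·NJJJNJNJJJNJJJNJ.

NJJJNJNJJJNJJJNJNJJJNJNJJJNJJJNJNJJJNJJJNJ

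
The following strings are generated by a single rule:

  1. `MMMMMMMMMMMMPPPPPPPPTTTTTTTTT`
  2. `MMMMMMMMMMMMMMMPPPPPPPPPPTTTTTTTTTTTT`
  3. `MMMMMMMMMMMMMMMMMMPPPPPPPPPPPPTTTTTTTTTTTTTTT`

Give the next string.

MMMMMMMMMMMMMMMMMMMMMPPPPPPPPPPPPPPTTTTTTTTTTTTTTTTTT

Reading off run lengths: M runs 12, 15, 18; P runs 8, 10, 12; T runs 9, 12, 15 — each is linear in n, where the shown terms are n = 3, 4, 5.
At n = 6 the blocks have lengths 21, 14, 18.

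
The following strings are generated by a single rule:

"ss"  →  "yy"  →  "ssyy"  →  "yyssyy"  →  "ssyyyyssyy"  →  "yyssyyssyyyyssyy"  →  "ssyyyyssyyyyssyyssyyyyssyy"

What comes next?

This is a Fibonacci-style word recurrence s(k) = s(k−2)·s(k−1): e.g. ss·yy = ssyy.
Continuing: yyssyyssyyyyssyy · ssyyyyssyyyyssyyssyyyyssyy gives term 8.

yyssyyssyyyyssyyssyyyyssyyyyssyyssyyyyssyy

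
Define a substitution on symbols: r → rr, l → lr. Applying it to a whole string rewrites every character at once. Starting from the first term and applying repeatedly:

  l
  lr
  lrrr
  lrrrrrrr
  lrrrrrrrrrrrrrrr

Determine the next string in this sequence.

Applying the rule to each of the 16 symbols of lrrrrrrrrrrrrrrr gives the pieces lr rr rr rr rr rr rr rr rr rr rr rr rr rr rr rr, which concatenate to the answer.

lrrrrrrrrrrrrrrrrrrrrrrrrrrrrrrr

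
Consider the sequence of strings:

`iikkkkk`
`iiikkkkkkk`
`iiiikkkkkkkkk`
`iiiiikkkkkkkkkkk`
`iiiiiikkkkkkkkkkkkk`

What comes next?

iiiiiiikkkkkkkkkkkkkkk

Term n consists of n-1 i's, followed by 2n-1 k's, where the shown terms are n = 3, 4, 5, 6, 7.
At n = 8 the blocks have lengths 7, 15.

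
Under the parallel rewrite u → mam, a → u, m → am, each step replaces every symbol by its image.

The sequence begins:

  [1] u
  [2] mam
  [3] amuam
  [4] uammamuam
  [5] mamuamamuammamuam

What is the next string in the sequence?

φ(mamuamamuammamuam) expands symbol-by-symbol to am u am mam u am u am mam u am am u am mam u am; joining the 17 pieces gives the next term.

amuammamuamuammamuamamuammamuam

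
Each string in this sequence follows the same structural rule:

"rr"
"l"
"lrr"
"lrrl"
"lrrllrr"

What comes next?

lrrllrrlrrl

Each term (from the third on) is the previous term followed by the one before it: term 3 = l·rr = lrr.
Continuing: lrrllrr · lrrl gives term 6.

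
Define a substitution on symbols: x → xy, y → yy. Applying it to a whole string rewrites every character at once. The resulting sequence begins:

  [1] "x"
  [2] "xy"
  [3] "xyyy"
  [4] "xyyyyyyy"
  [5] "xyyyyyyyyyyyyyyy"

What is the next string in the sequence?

xyyyyyyyyyyyyyyyyyyyyyyyyyyyyyyy

Replace each of the 16 characters of xyyyyyyyyyyyyyyy in place — xy yy yy yy yy yy yy yy yy yy yy yy yy yy yy yy — and concatenate.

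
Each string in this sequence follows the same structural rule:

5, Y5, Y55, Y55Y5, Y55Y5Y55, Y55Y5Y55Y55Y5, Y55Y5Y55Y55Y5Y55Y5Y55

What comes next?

Y55Y5Y55Y55Y5Y55Y5Y55Y55Y5Y55Y55Y5

Each term (from the third on) is the previous term followed by the one before it: term 3 = Y5·5 = Y55.
So term 8 is Y55Y5Y55Y55Y5Y55Y5Y55·Y55Y5Y55Y55Y5.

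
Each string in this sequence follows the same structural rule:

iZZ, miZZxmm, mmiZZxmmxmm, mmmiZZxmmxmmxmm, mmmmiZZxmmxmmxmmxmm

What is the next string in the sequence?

s(k+1) = m·s(k)·xmm, so each term gains m as a prefix and xmm as a suffix.
One more step from mmmmiZZxmmxmmxmmxmm gives the answer.

mmmmmiZZxmmxmmxmmxmmxmm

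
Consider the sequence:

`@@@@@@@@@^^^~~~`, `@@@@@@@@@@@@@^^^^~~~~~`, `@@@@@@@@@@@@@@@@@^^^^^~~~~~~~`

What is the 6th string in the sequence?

@@@@@@@@@@@@@@@@@@@@@@@@@@@@@^^^^^^^^~~~~~~~~~~~~~

Reading off run lengths: @ runs 9, 13, 17; ^ runs 3, 4, 5; ~ runs 3, 5, 7 — each is linear in n, where the shown terms are n = 2, 3, 4.
Setting n = 7 gives 29, 8, 13 characters in each block.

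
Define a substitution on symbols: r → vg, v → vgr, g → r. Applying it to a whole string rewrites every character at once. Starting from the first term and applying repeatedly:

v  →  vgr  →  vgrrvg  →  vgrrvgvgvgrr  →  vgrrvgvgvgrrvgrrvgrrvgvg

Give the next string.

Applying the rule to each of the 24 symbols of vgrrvgvgvgrrvgrrvgrrvgvg gives the pieces vgr r vg vg vgr r vgr r vgr r vg vg vgr r vg vg vgr r vg vg vgr r vgr r, which concatenate to the answer.

vgrrvgvgvgrrvgrrvgrrvgvgvgrrvgvgvgrrvgvgvgrrvgrr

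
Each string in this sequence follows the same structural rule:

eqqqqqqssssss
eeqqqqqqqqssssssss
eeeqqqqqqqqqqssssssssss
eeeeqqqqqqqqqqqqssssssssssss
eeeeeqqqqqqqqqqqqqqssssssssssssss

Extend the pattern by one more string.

Reading off run lengths: e runs 1, 2, 3, 4, 5; q runs 6, 8, 10, 12, 14; s runs 6, 8, 10, 12, 14 — each is linear in n, where the shown terms are n = 3, 4, 5, 6, 7.
For the next term, n = 8, so the run lengths are 6, 16, 16.

eeeeeeqqqqqqqqqqqqqqqqssssssssssssssss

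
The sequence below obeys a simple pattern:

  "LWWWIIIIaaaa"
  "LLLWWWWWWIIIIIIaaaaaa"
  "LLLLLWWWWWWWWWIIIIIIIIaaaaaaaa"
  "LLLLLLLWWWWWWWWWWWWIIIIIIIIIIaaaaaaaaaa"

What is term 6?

LLLLLLLLLLLWWWWWWWWWWWWWWWWWWIIIIIIIIIIIIIIaaaaaaaaaaaaaa

Reading off run lengths: L runs 1, 3, 5, 7; W runs 3, 6, 9, 12; I runs 4, 6, 8, 10; a runs 4, 6, 8, 10 — each is linear in n (n = 1, 2, …).
At n = 6 the blocks have lengths 11, 18, 14, 14.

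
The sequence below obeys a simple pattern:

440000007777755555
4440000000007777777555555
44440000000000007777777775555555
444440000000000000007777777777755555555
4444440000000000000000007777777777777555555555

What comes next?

Reading off run lengths: 4 runs 2, 3, 4, 5, 6; 0 runs 6, 9, 12, 15, 18; 7 runs 5, 7, 9, 11, 13; 5 runs 5, 6, 7, 8, 9 — each is linear in n, where the shown terms are n = 2, 3, 4, 5, 6.
Setting n = 7 gives 7, 21, 15, 10 characters in each block.

44444440000000000000000000007777777777777775555555555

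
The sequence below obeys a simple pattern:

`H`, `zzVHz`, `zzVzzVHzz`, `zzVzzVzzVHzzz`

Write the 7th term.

Each term wraps the previous one in zzV on the left and z on the right.
From zzVzzVzzVHzzz, 3 further steps: zzVzzVzzVHzzz → zzVzzVzzVzzVHzzzz → zzVzzVzzVzzVzzVHzzzzz → (answer).

zzVzzVzzVzzVzzVzzVHzzzzzz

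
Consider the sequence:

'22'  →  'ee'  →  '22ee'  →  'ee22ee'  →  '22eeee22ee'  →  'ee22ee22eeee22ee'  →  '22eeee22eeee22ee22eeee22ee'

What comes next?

ee22ee22eeee22ee22eeee22eeee22ee22eeee22ee

Each term (from the third on) is the two preceding terms concatenated in order: term 3 = 22·ee = 22ee.
Continuing: ee22ee22eeee22ee · 22eeee22eeee22ee22eeee22ee gives term 8.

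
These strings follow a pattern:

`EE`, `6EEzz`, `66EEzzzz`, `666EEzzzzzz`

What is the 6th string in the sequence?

66666EEzzzzzzzzzz

s(k+1) = 6·s(k)·zz, so each term gains 6 as a prefix and zz as a suffix.
From 666EEzzzzzz, 2 further steps: 666EEzzzzzz → 6666EEzzzzzzzz → (answer).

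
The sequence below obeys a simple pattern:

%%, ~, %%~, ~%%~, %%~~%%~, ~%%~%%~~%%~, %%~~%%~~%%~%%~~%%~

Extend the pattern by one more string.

~%%~%%~~%%~%%~~%%~~%%~%%~~%%~

This is a Fibonacci-style word recurrence s(k) = s(k−2)·s(k−1): e.g. %%·~ = %%~.
So term 8 is ~%%~%%~~%%~·%%~~%%~~%%~%%~~%%~.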